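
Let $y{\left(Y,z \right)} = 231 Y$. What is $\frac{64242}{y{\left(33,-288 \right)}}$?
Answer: $\frac{7138}{847} \approx 8.4274$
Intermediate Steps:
$\frac{64242}{y{\left(33,-288 \right)}} = \frac{64242}{231 \cdot 33} = \frac{64242}{7623} = 64242 \cdot \frac{1}{7623} = \frac{7138}{847}$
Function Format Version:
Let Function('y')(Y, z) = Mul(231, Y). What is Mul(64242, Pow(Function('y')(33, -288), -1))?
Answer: Rational(7138, 847) ≈ 8.4274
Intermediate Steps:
Mul(64242, Pow(Function('y')(33, -288), -1)) = Mul(64242, Pow(Mul(231, 33), -1)) = Mul(64242, Pow(7623, -1)) = Mul(64242, Rational(1, 7623)) = Rational(7138, 847)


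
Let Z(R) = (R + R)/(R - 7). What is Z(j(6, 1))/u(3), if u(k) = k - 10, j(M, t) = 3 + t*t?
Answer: 8/21 ≈ 0.38095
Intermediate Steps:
j(M, t) = 3 + t²
u(k) = -10 + k
Z(R) = 2*R/(-7 + R) (Z(R) = (2*R)/(-7 + R) = 2*R/(-7 + R))
Z(j(6, 1))/u(3) = (2*(3 + 1²)/(-7 + (3 + 1²)))/(-10 + 3) = (2*(3 + 1)/(-7 + (3 + 1)))/(-7) = (2*4/(-7 + 4))*(-⅐) = (2*4/(-3))*(-⅐) = (2*4*(-⅓))*(-⅐) = -8/3*(-⅐) = 8/21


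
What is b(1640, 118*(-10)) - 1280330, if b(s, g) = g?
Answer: -1281510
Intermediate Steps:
b(1640, 118*(-10)) - 1280330 = 118*(-10) - 1280330 = -1180 - 1280330 = -1281510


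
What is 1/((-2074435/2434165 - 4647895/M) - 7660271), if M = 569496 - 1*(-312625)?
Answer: -7040092013/53929055778436865 ≈ -1.3054e-7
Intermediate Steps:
M = 882121 (M = 569496 + 312625 = 882121)
1/((-2074435/2434165 - 4647895/M) - 7660271) = 1/((-2074435/2434165 - 4647895/882121) - 7660271) = 1/((-2074435*1/2434165 - 4647895*1/882121) - 7660271) = 1/((-414887/486833 - 76195/14461) - 7660271) = 1/(-43093921342/7040092013 - 7660271) = 1/(-53929055778436865/7040092013) = -7040092013/53929055778436865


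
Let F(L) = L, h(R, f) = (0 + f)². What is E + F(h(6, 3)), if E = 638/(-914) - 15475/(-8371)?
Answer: 38831649/3825547 ≈ 10.151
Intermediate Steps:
h(R, f) = f²
E = 4401726/3825547 (E = 638*(-1/914) - 15475*(-1/8371) = -319/457 + 15475/8371 = 4401726/3825547 ≈ 1.1506)
E + F(h(6, 3)) = 4401726/3825547 + 3² = 4401726/3825547 + 9 = 38831649/3825547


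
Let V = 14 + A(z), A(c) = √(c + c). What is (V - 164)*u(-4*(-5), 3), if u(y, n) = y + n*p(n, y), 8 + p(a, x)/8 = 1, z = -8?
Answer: 22200 - 592*I ≈ 22200.0 - 592.0*I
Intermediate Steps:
A(c) = √2*√c (A(c) = √(2*c) = √2*√c)
p(a, x) = -56 (p(a, x) = -64 + 8*1 = -64 + 8 = -56)
V = 14 + 4*I (V = 14 + √2*√(-8) = 14 + √2*(2*I*√2) = 14 + 4*I ≈ 14.0 + 4.0*I)
u(y, n) = y - 56*n (u(y, n) = y + n*(-56) = y - 56*n)
(V - 164)*u(-4*(-5), 3) = ((14 + 4*I) - 164)*(-4*(-5) - 56*3) = (-150 + 4*I)*(20 - 168) = (-150 + 4*I)*(-148) = 22200 - 592*I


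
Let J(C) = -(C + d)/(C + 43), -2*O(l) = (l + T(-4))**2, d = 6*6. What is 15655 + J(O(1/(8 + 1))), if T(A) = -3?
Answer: 49232397/3145 ≈ 15654.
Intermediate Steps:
d = 36
O(l) = -(-3 + l)**2/2 (O(l) = -(l - 3)**2/2 = -(-3 + l)**2/2)
J(C) = -(36 + C)/(43 + C) (J(C) = -(C + 36)/(C + 43) = -(36 + C)/(43 + C))
15655 + J(O(1/(8 + 1))) = 15655 + (-36 - (-1)*(-3 + 1/(8 + 1))**2/2)/(43 - (-3 + 1/(8 + 1))**2/2) = 15655 + (-36 - (-1)*(-3 + 1/9)**2/2)/(43 - (-3 + 1/9)**2/2) = 15655 + (-36 - (-1)*(-26/9)**2/2)/(43 - (-26/9)**2/2) = 15655 + (-36 - (-1)*676/(2*81))/(43 - 1/2*676/81) = 15655 + (-36 - 1*(-338/81))/(43 - 338/81) = 15655 + (-36 + 338/81)/(3145/81) = 15655 + (81/3145)*(-2578/81) = 15655 - 2578/3145 = 49232397/3145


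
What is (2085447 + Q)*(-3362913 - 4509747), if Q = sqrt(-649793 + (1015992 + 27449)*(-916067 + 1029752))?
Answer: -16418015179020 - 15745320*sqrt(29655735073) ≈ -1.9129e+13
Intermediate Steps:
Q = 2*sqrt(29655735073) (Q = sqrt(-649793 + 1043441*113685) = sqrt(-649793 + 118623590085) = sqrt(118622940292) = 2*sqrt(29655735073) ≈ 3.4442e+5)
(2085447 + Q)*(-3362913 - 4509747) = (2085447 + 2*sqrt(29655735073))*(-3362913 - 4509747) = (2085447 + 2*sqrt(29655735073))*(-7872660) = -16418015179020 - 15745320*sqrt(29655735073)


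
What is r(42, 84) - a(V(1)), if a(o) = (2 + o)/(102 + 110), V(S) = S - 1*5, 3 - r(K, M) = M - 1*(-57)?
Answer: -14627/106 ≈ -137.99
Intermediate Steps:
r(K, M) = -54 - M (r(K, M) = 3 - (M - 1*(-57)) = 3 - (M + 57) = 3 - (57 + M) = 3 + (-57 - M) = -54 - M)
V(S) = -5 + S (V(S) = S - 5 = -5 + S)
a(o) = 1/106 + o/212 (a(o) = (2 + o)/212 = (2 + o)*(1/212) = 1/106 + o/212)
r(42, 84) - a(V(1)) = (-54 - 1*84) - (1/106 + (-5 + 1)/212) = (-54 - 84) - (1/106 + (1/212)*(-4)) = -138 - (1/106 - 1/53) = -138 - 1*(-1/106) = -138 + 1/106 = -14627/106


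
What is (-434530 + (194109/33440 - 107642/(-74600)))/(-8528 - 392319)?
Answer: 107965227753/99597863200 ≈ 1.0840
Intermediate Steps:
(-434530 + (194109/33440 - 107642/(-74600)))/(-8528 - 392319) = (-434530 + (194109*(1/33440) - 107642*(-1/74600)))/(-400847) = (-434530 + (194109/33440 + 53821/37300))*(-1/400847) = (-434530 + 452001997/62365600)*(-1/400847) = -27099272166003/62365600*(-1/400847) = 107965227753/99597863200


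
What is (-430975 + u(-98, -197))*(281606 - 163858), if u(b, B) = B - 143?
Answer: -50786478620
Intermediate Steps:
u(b, B) = -143 + B
(-430975 + u(-98, -197))*(281606 - 163858) = (-430975 + (-143 - 197))*(281606 - 163858) = (-430975 - 340)*117748 = -431315*117748 = -50786478620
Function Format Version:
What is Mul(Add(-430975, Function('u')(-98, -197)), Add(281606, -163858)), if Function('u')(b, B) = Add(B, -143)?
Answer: -50786478620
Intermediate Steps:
Function('u')(b, B) = Add(-143, B)
Mul(Add(-430975, Function('u')(-98, -197)), Add(281606, -163858)) = Mul(Add(-430975, Add(-143, -197)), Add(281606, -163858)) = Mul(Add(-430975, -340), 117748) = Mul(-431315, 117748) = -50786478620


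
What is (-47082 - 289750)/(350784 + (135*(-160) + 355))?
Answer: -336832/329539 ≈ -1.0221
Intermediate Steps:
(-47082 - 289750)/(350784 + (135*(-160) + 355)) = -336832/(350784 + (-21600 + 355)) = -336832/(350784 - 21245) = -336832/329539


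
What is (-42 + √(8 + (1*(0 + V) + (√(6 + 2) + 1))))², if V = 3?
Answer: (42 - √2*√(6 + √2))² ≈ 1455.4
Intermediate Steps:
(-42 + √(8 + (1*(0 + V) + (√(6 + 2) + 1))))² = (-42 + √(8 + (1*(0 + 3) + (√(6 + 2) + 1))))² = (-42 + √(8 + (1*3 + (√8 + 1))))² = (-42 + √(8 + (3 + (2*√2 + 1))))² = (-42 + √(8 + (3 + (1 + 2*√2))))² = (-42 + √(8 + (4 + 2*√2)))² = (-42 + √(12 + 2*√2))²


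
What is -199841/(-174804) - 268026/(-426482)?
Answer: 9434329019/5325054252 ≈ 1.7717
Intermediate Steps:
-199841/(-174804) - 268026/(-426482) = -199841*(-1/174804) - 268026*(-1/426482) = 199841/174804 + 134013/213241 = 9434329019/5325054252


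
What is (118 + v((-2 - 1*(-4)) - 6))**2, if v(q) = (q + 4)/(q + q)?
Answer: 13924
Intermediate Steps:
v(q) = (4 + q)/(2*q) (v(q) = (4 + q)/((2*q)) = (4 + q)*(1/(2*q)) = (4 + q)/(2*q))
(118 + v((-2 - 1*(-4)) - 6))**2 = (118 + (4 + ((-2 - 1*(-4)) - 6))/(2*((-2 - 1*(-4)) - 6)))**2 = (118 + (4 + ((-2 + 4) - 6))/(2*((-2 + 4) - 6)))**2 = (118 + (4 + (2 - 6))/(2*(2 - 6)))**2 = (118 + (1/2)*(4 - 4)/(-4))**2 = (118 + (1/2)*(-1/4)*0)**2 = (118 + 0)**2 = 118**2 = 13924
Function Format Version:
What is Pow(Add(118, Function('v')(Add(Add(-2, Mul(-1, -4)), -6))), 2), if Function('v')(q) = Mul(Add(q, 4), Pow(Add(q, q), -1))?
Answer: 13924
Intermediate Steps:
Function('v')(q) = Mul(Rational(1, 2), Pow(q, -1), Add(4, q)) (Function('v')(q) = Mul(Add(4, q), Pow(Mul(2, q), -1)) = Mul(Add(4, q), Mul(Rational(1, 2), Pow(q, -1))) = Mul(Rational(1, 2), Pow(q, -1), Add(4, q)))
Pow(Add(118, Function('v')(Add(Add(-2, Mul(-1, -4)), -6))), 2) = Pow(Add(118, Mul(Rational(1, 2), Pow(Add(Add(-2, Mul(-1, -4)), -6), -1), Add(4, Add(Add(-2, Mul(-1, -4)), -6)))), 2) = Pow(Add(118, Mul(Rational(1, 2), Pow(Add(Add(-2, 4), -6), -1), Add(4, Add(Add(-2, 4), -6)))), 2) = Pow(Add(118, Mul(Rational(1, 2), Pow(Add(2, -6), -1), Add(4, Add(2, -6)))), 2) = Pow(Add(118, Mul(Rational(1, 2), Pow(-4, -1), Add(4, -4))), 2) = Pow(Add(118, Mul(Rational(1, 2), Rational(-1, 4), 0)), 2) = Pow(Add(118, 0), 2) = Pow(118, 2) = 13924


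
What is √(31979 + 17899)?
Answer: 3*√5542 ≈ 223.33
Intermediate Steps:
√(31979 + 17899) = √49878 = 3*√5542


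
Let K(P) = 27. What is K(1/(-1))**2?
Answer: 729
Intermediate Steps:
K(1/(-1))**2 = 27**2 = 729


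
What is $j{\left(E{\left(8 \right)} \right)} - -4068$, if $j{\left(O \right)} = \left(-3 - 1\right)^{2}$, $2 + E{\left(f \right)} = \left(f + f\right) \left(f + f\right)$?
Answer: $4084$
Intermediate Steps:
$E{\left(f \right)} = -2 + 4 f^{2}$ ($E{\left(f \right)} = -2 + \left(f + f\right) \left(f + f\right) = -2 + 2 f 2 f = -2 + 4 f^{2}$)
$j{\left(O \right)} = 16$ ($j{\left(O \right)} = \left(-4\right)^{2} = 16$)
$j{\left(E{\left(8 \right)} \right)} - -4068 = 16 - -4068 = 16 + 4068 = 4084$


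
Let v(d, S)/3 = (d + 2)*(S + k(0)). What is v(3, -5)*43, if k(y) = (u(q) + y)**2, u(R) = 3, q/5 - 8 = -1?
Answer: 2580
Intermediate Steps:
q = 35 (q = 40 + 5*(-1) = 40 - 5 = 35)
k(y) = (3 + y)**2
v(d, S) = 3*(2 + d)*(9 + S) (v(d, S) = 3*((d + 2)*(S + (3 + 0)**2)) = 3*((2 + d)*(S + 3**2)) = 3*((2 + d)*(S + 9)) = 3*((2 + d)*(9 + S)) = 3*(2 + d)*(9 + S))
v(3, -5)*43 = (54 + 6*(-5) + 27*3 + 3*(-5)*3)*43 = (54 - 30 + 81 - 45)*43 = 60*43 = 2580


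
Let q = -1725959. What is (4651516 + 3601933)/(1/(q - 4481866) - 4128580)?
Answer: -3013880414025/1507617772853 ≈ -1.9991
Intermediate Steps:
(4651516 + 3601933)/(1/(q - 4481866) - 4128580) = (4651516 + 3601933)/(1/(-1725959 - 4481866) - 4128580) = 8253449/(1/(-6207825) - 4128580) = 8253449/(-1/6207825 - 4128580) = 8253449/(-25629502138501/6207825) = 8253449*(-6207825/25629502138501) = -3013880414025/1507617772853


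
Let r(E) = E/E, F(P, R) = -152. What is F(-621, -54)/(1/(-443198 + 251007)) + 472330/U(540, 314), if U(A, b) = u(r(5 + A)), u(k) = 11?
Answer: 321815682/11 ≈ 2.9256e+7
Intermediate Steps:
r(E) = 1
U(A, b) = 11
F(-621, -54)/(1/(-443198 + 251007)) + 472330/U(540, 314) = -152/(1/(-443198 + 251007)) + 472330/11 = -152/(1/(-192191)) + 472330*(1/11) = -152/(-1/192191) + 472330/11 = -152*(-192191) + 472330/11 = 29213032 + 472330/11 = 321815682/11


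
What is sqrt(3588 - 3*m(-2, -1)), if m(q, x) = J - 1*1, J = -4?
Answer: sqrt(3603) ≈ 60.025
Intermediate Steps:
m(q, x) = -5 (m(q, x) = -4 - 1*1 = -4 - 1 = -5)
sqrt(3588 - 3*m(-2, -1)) = sqrt(3588 - 3*(-5)) = sqrt(3588 + 15) = sqrt(3603)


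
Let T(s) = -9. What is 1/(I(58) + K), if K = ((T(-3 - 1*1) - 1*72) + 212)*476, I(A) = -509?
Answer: 1/61847 ≈ 1.6169e-5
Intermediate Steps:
K = 62356 (K = ((-9 - 1*72) + 212)*476 = ((-9 - 72) + 212)*476 = (-81 + 212)*476 = 131*476 = 62356)
1/(I(58) + K) = 1/(-509 + 62356) = 1/61847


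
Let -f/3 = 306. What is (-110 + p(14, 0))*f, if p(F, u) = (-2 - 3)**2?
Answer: 78030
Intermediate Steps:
f = -918 (f = -3*306 = -918)
p(F, u) = 25 (p(F, u) = (-5)**2 = 25)
(-110 + p(14, 0))*f = (-110 + 25)*(-918) = -85*(-918) = 78030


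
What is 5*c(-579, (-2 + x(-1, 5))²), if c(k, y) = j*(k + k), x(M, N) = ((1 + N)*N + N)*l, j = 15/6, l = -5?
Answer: -14475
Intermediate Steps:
j = 5/2 (j = 15*(⅙) = 5/2 ≈ 2.5000)
x(M, N) = -5*N - 5*N*(1 + N) (x(M, N) = ((1 + N)*N + N)*(-5) = (N*(1 + N) + N)*(-5) = (N + N*(1 + N))*(-5) = -5*N - 5*N*(1 + N))
c(k, y) = 5*k (c(k, y) = 5*(k + k)/2 = 5*(2*k)/2 = 5*k)
5*c(-579, (-2 + x(-1, 5))²) = 5*(5*(-579)) = 5*(-2895) = -14475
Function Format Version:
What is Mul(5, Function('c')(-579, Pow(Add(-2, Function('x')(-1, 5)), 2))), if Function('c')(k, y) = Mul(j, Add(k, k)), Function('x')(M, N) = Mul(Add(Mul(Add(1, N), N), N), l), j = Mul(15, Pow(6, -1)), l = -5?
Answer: -14475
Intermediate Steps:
j = Rational(5, 2) (j = Mul(15, Rational(1, 6)) = Rational(5, 2) ≈ 2.5000)
Function('x')(M, N) = Add(Mul(-5, N), Mul(-5, N, Add(1, N))) (Function('x')(M, N) = Mul(Add(Mul(Add(1, N), N), N), -5) = Mul(Add(Mul(N, Add(1, N)), N), -5) = Mul(Add(N, Mul(N, Add(1, N))), -5) = Add(Mul(-5, N), Mul(-5, N, Add(1, N))))
Function('c')(k, y) = Mul(5, k) (Function('c')(k, y) = Mul(Rational(5, 2), Add(k, k)) = Mul(Rational(5, 2), Mul(2, k)) = Mul(5, k))
Mul(5, Function('c')(-579, Pow(Add(-2, Function('x')(-1, 5)), 2))) = Mul(5, Mul(5, -579)) = Mul(5, -2895) = -14475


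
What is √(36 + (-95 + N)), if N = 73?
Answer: √14 ≈ 3.7417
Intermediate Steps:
√(36 + (-95 + N)) = √(36 + (-95 + 73)) = √(36 - 22) = √14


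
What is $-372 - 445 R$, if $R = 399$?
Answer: $-177927$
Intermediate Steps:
$-372 - 445 R = -372 - 177555 = -177927$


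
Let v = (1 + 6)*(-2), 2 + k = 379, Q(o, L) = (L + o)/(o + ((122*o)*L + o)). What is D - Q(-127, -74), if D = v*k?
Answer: -6050181755/1146302 ≈ -5278.0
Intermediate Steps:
Q(o, L) = (L + o)/(2*o + 122*L*o) (Q(o, L) = (L + o)/(o + (122*L*o + o)) = (L + o)/(o + (o + 122*L*o)) = (L + o)/(2*o + 122*L*o))
k = 377 (k = -2 + 379 = 377)
v = -14 (v = 7*(-2) = -14)
D = -5278 (D = -14*377 = -5278)
D - Q(-127, -74) = -5278 - (-74 - 127)/(2*(-127)*(1 + 61*(-74))) = -5278 - (-1)*(-201)/(2*127*(1 - 4514)) = -5278 - (-1)*(-201)/(2*127*(-4513)) = -5278 - (-1)*(-1)*(-201)/(2*127*4513) = -5278 - 1*(-201/1146302) = -5278 + 201/1146302 = -6050181755/1146302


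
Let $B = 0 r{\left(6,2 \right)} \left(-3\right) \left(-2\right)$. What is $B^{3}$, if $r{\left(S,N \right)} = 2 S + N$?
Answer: $0$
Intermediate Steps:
$r{\left(S,N \right)} = N + 2 S$
$B = 0$ ($B = 0 \left(2 + 2 \cdot 6\right) \left(-3\right) \left(-2\right) = 0 \left(2 + 12\right) \left(-3\right) \left(-2\right) = 0 \cdot 14 \left(-3\right) \left(-2\right) = 0 \left(-42\right) \left(-2\right) = 0 \left(-2\right) = 0$)
$B^{3} = 0^{3} = 0$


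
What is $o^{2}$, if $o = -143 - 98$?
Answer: $58081$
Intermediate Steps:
$o = -241$ ($o = -143 - 98 = -241$)
$o^{2} = \left(-241\right)^{2} = 58081$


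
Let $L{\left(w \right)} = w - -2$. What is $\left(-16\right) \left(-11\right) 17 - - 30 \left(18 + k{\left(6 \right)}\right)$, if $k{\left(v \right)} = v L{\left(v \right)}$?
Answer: $4972$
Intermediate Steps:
$L{\left(w \right)} = 2 + w$ ($L{\left(w \right)} = w + 2 = 2 + w$)
$k{\left(v \right)} = v \left(2 + v\right)$
$\left(-16\right) \left(-11\right) 17 - - 30 \left(18 + k{\left(6 \right)}\right) = \left(-16\right) \left(-11\right) 17 - - 30 \left(18 + 6 \left(2 + 6\right)\right) = 176 \cdot 17 - - 30 \left(18 + 6 \cdot 8\right) = 2992 - - 30 \left(18 + 48\right) = 2992 - \left(-30\right) 66 = 2992 - -1980 = 2992 + 1980 = 4972$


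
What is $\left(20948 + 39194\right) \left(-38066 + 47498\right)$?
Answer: $567259344$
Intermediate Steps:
$\left(20948 + 39194\right) \left(-38066 + 47498\right) = 60142 \cdot 9432 = 567259344$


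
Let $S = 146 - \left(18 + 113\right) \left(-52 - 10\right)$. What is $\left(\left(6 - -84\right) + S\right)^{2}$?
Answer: $69856164$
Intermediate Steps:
$S = 8268$ ($S = 146 - 131 \left(-62\right) = 146 - -8122 = 146 + 8122 = 8268$)
$\left(\left(6 - -84\right) + S\right)^{2} = \left(\left(6 - -84\right) + 8268\right)^{2} = \left(\left(6 + 84\right) + 8268\right)^{2} = \left(90 + 8268\right)^{2} = 8358^{2} = 69856164$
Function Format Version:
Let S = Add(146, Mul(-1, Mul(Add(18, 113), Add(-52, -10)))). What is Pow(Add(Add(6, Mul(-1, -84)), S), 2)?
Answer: 69856164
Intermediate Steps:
S = 8268 (S = Add(146, Mul(-1, Mul(131, -62))) = Add(146, Mul(-1, -8122)) = Add(146, 8122) = 8268)
Pow(Add(Add(6, Mul(-1, -84)), S), 2) = Pow(Add(Add(6, Mul(-1, -84)), 8268), 2) = Pow(Add(Add(6, 84), 8268), 2) = Pow(Add(90, 8268), 2) = Pow(8358, 2) = 69856164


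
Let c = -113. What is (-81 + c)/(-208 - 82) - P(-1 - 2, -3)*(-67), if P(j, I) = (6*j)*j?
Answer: 524707/145 ≈ 3618.7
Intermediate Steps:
P(j, I) = 6*j²
(-81 + c)/(-208 - 82) - P(-1 - 2, -3)*(-67) = (-81 - 113)/(-208 - 82) - 6*(-1 - 2)²*(-67) = -194/(-290) - 6*(-3)²*(-67) = -194*(-1/290) - 6*9*(-67) = 97/145 - 54*(-67) = 97/145 - 1*(-3618) = 97/145 + 3618 = 524707/145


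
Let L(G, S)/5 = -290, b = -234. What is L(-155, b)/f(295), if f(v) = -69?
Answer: 1450/69 ≈ 21.014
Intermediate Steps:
L(G, S) = -1450 (L(G, S) = 5*(-290) = -1450)
L(-155, b)/f(295) = -1450/(-69) = -1450*(-1/69) = 1450/69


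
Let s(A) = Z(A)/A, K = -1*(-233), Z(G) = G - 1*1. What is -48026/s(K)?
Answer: -5595029/116 ≈ -48233.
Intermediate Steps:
Z(G) = -1 + G (Z(G) = G - 1 = -1 + G)
K = 233
s(A) = (-1 + A)/A
-48026/s(K) = -48026*233/(-1 + 233) = -48026/((1/233)*232) = -48026/232/233 = -48026*233/232 = -5595029/116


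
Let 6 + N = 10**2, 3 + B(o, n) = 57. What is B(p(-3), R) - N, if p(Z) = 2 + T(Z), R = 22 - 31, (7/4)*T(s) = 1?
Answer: -40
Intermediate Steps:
T(s) = 4/7 (T(s) = (4/7)*1 = 4/7)
R = -9
p(Z) = 18/7 (p(Z) = 2 + 4/7 = 18/7)
B(o, n) = 54 (B(o, n) = -3 + 57 = 54)
N = 94 (N = -6 + 10**2 = -6 + 100 = 94)
B(p(-3), R) - N = 54 - 1*94 = 54 - 94 = -40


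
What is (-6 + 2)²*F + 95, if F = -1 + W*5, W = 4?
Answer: 399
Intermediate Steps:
F = 19 (F = -1 + 4*5 = -1 + 20 = 19)
(-6 + 2)²*F + 95 = (-6 + 2)²*19 + 95 = (-4)²*19 + 95 = 16*19 + 95 = 304 + 95 = 399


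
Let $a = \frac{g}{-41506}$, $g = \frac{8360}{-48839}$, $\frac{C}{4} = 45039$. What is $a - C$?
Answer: $- \frac{182598152755472}{1013555767} \approx -1.8016 \cdot 10^{5}$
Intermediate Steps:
$C = 180156$ ($C = 4 \cdot 45039 = 180156$)
$g = - \frac{8360}{48839}$ ($g = 8360 \left(- \frac{1}{48839}\right) = - \frac{8360}{48839} \approx -0.17117$)
$a = \frac{4180}{1013555767}$ ($a = - \frac{8360}{48839 \left(-41506\right)} = \left(- \frac{8360}{48839}\right) \left(- \frac{1}{41506}\right) = \frac{4180}{1013555767} \approx 4.1241 \cdot 10^{-6}$)
$a - C = \frac{4180}{1013555767} - 180156 = - \frac{182598152755472}{1013555767}$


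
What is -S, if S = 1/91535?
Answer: -1/91535 ≈ -1.0925e-5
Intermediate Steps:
S = 1/91535 ≈ 1.0925e-5
-S = -1*1/91535 = -1/91535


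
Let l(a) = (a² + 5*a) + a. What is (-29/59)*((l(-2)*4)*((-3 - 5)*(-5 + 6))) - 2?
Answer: -7542/59 ≈ -127.83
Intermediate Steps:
l(a) = a² + 6*a
(-29/59)*((l(-2)*4)*((-3 - 5)*(-5 + 6))) - 2 = (-29/59)*((-2*(6 - 2)*4)*((-3 - 5)*(-5 + 6))) - 2 = (-29*1/59)*((-2*4*4)*(-8*1)) - 2 = -29*(-8*4)*(-8)/59 - 2 = -(-928)*(-8)/59 - 2 = -29/59*256 - 2 = -7424/59 - 2 = -7542/59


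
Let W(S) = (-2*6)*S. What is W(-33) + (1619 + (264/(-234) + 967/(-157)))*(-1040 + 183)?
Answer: -8454893504/6123 ≈ -1.3808e+6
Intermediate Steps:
W(S) = -12*S
W(-33) + (1619 + (264/(-234) + 967/(-157)))*(-1040 + 183) = -12*(-33) + (1619 + (264/(-234) + 967/(-157)))*(-1040 + 183) = 396 + (1619 + (264*(-1/234) + 967*(-1/157)))*(-857) = 396 + (1619 + (-44/39 - 967/157))*(-857) = 396 + (1619 - 44621/6123)*(-857) = 396 + (9868516/6123)*(-857) = 396 - 8457318212/6123 = -8454893504/6123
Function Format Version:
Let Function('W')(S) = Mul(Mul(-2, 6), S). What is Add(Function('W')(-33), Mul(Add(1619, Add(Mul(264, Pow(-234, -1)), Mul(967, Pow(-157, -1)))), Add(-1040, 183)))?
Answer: Rational(-8454893504, 6123) ≈ -1.3808e+6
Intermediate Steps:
Function('W')(S) = Mul(-12, S)
Add(Function('W')(-33), Mul(Add(1619, Add(Mul(264, Pow(-234, -1)), Mul(967, Pow(-157, -1)))), Add(-1040, 183))) = Add(Mul(-12, -33), Mul(Add(1619, Add(Mul(264, Pow(-234, -1)), Mul(967, Pow(-157, -1)))), Add(-1040, 183))) = Add(396, Mul(Add(1619, Add(Mul(264, Rational(-1, 234)), Mul(967, Rational(-1, 157)))), -857)) = Add(396, Mul(Add(1619, Add(Rational(-44, 39), Rational(-967, 157))), -857)) = Add(396, Mul(Add(1619, Rational(-44621, 6123)), -857)) = Add(396, Mul(Rational(9868516, 6123), -857)) = Add(396, Rational(-8457318212, 6123)) = Rational(-8454893504, 6123)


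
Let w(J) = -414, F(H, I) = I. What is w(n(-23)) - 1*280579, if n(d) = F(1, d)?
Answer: -280993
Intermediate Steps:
n(d) = d
w(n(-23)) - 1*280579 = -414 - 1*280579 = -414 - 280579 = -280993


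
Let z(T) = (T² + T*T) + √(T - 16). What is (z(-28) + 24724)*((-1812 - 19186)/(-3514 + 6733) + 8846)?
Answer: 249373274864/1073 + 56908552*I*√11/3219 ≈ 2.3241e+8 + 58634.0*I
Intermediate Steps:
z(T) = √(-16 + T) + 2*T² (z(T) = (T² + T²) + √(-16 + T) = 2*T² + √(-16 + T) = √(-16 + T) + 2*T²)
(z(-28) + 24724)*((-1812 - 19186)/(-3514 + 6733) + 8846) = ((√(-16 - 28) + 2*(-28)²) + 24724)*((-1812 - 19186)/(-3514 + 6733) + 8846) = ((√(-44) + 2*784) + 24724)*(-20998/3219 + 8846) = ((2*I*√11 + 1568) + 24724)*(-20998*1/3219 + 8846) = ((1568 + 2*I*√11) + 24724)*(-20998/3219 + 8846) = (26292 + 2*I*√11)*(28454276/3219) = 249373274864/1073 + 56908552*I*√11/3219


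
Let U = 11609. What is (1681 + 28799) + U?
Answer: 42089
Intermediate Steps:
(1681 + 28799) + U = (1681 + 28799) + 11609 = 30480 + 11609 = 42089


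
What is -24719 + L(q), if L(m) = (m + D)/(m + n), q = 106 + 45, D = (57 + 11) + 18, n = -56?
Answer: -2348068/95 ≈ -24717.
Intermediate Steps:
D = 86 (D = 68 + 18 = 86)
q = 151
L(m) = (86 + m)/(-56 + m) (L(m) = (m + 86)/(m - 56) = (86 + m)/(-56 + m))
-24719 + L(q) = -24719 + (86 + 151)/(-56 + 151) = -24719 + 237/95 = -2348068/95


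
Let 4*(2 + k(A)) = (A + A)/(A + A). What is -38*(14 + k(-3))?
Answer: -931/2 ≈ -465.50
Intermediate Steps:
k(A) = -7/4 (k(A) = -2 + ((A + A)/(A + A))/4 = -2 + ((2*A)/((2*A)))/4 = -2 + ((2*A)*(1/(2*A)))/4 = -2 + (¼)*1 = -2 + ¼ = -7/4)
-38*(14 + k(-3)) = -38*(14 - 7/4) = -38*49/4 = -931/2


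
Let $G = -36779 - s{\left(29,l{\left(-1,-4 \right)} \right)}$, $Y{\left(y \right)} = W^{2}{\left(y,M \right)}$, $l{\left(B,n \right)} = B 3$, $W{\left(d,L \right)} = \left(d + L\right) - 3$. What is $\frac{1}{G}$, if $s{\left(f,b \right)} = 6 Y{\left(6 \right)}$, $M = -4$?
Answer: $- \frac{1}{36785} \approx -2.7185 \cdot 10^{-5}$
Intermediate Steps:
$W{\left(d,L \right)} = -3 + L + d$ ($W{\left(d,L \right)} = \left(L + d\right) - 3 = -3 + L + d$)
$l{\left(B,n \right)} = 3 B$
$Y{\left(y \right)} = \left(-7 + y\right)^{2}$ ($Y{\left(y \right)} = \left(-3 - 4 + y\right)^{2} = \left(-7 + y\right)^{2}$)
$s{\left(f,b \right)} = 6$ ($s{\left(f,b \right)} = 6 \left(-7 + 6\right)^{2} = 6 \left(-1\right)^{2} = 6 \cdot 1 = 6$)
$G = -36785$ ($G = -36779 - 6 = -36785$)
$\frac{1}{G} = \frac{1}{-36785} = - \frac{1}{36785}$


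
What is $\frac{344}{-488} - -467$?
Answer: $\frac{28444}{61} \approx 466.29$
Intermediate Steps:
$\frac{344}{-488} - -467 = 344 \left(- \frac{1}{488}\right) + 467 = - \frac{43}{61} + 467 = \frac{28444}{61}$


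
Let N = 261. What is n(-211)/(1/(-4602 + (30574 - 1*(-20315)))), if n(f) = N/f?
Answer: -12080907/211 ≈ -57256.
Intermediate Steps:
n(f) = 261/f
n(-211)/(1/(-4602 + (30574 - 1*(-20315)))) = (261/(-211))/(1/(-4602 + (30574 - 1*(-20315)))) = (261*(-1/211))/(1/(-4602 + (30574 + 20315))) = -261/(211*(1/(-4602 + 50889))) = -261/(211*(1/46287)) = -261/(211*1/46287) = -261/211*46287 = -12080907/211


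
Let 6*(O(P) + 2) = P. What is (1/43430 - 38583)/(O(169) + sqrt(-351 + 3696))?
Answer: 789235713519/2079667265 - 30161874402*sqrt(3345)/2079667265 ≈ -459.31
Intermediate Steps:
O(P) = -2 + P/6
(1/43430 - 38583)/(O(169) + sqrt(-351 + 3696)) = (1/43430 - 38583)/((-2 + (1/6)*169) + sqrt(-351 + 3696)) = (1/43430 - 38583)/((-2 + 169/6) + sqrt(3345)) = -1675659689/(43430*(157/6 + sqrt(3345)))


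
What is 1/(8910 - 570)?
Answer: 1/8340 ≈ 0.00011990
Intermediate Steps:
1/(8910 - 570) = 1/8340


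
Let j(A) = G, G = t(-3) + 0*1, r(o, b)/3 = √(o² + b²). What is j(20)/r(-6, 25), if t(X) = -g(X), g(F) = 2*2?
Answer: -4*√661/1983 ≈ -0.051861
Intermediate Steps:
g(F) = 4
r(o, b) = 3*√(b² + o²) (r(o, b) = 3*√(o² + b²) = 3*√(b² + o²))
t(X) = -4 (t(X) = -1*4 = -4)
G = -4 (G = -4 + 0*1 = -4 + 0 = -4)
j(A) = -4
j(20)/r(-6, 25) = -4*1/(3*√(25² + (-6)²)) = -4*1/(3*√(625 + 36)) = -4*√661/1983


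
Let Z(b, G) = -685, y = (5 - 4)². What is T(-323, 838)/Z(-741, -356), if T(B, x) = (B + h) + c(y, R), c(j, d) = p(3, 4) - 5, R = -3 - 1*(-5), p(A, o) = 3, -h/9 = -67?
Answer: -278/685 ≈ -0.40584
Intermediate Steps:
h = 603 (h = -9*(-67) = 603)
y = 1 (y = 1² = 1)
R = 2 (R = -3 + 5 = 2)
c(j, d) = -2 (c(j, d) = 3 - 5 = -2)
T(B, x) = 601 + B (T(B, x) = (B + 603) - 2 = (603 + B) - 2 = 601 + B)
T(-323, 838)/Z(-741, -356) = (601 - 323)/(-685) = 278*(-1/685) = -278/685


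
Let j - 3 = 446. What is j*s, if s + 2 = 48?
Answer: 20654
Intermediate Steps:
j = 449 (j = 3 + 446 = 449)
s = 46 (s = -2 + 48 = 46)
j*s = 449*46 = 20654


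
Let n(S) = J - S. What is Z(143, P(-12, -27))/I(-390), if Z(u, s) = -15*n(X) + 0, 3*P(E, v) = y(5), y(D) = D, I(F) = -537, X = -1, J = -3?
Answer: -10/179 ≈ -0.055866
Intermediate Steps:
n(S) = -3 - S
P(E, v) = 5/3 (P(E, v) = (⅓)*5 = 5/3)
Z(u, s) = 30 (Z(u, s) = -15*(-3 - 1*(-1)) + 0 = -15*(-3 + 1) + 0 = -15*(-2) + 0 = 30 + 0 = 30)
Z(143, P(-12, -27))/I(-390) = 30/(-537) = 30*(-1/537) = -10/179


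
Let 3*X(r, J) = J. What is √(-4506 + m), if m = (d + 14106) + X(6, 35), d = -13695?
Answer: 35*I*√30/3 ≈ 63.901*I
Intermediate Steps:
X(r, J) = J/3
m = 1268/3 (m = (-13695 + 14106) + (⅓)*35 = 411 + 35/3 = 1268/3 ≈ 422.67)
√(-4506 + m) = √(-4506 + 1268/3) = √(-12250/3) = 35*I*√30/3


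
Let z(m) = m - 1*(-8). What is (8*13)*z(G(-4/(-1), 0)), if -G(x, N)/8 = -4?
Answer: 4160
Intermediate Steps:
G(x, N) = 32 (G(x, N) = -8*(-4) = 32)
z(m) = 8 + m (z(m) = m + 8 = 8 + m)
(8*13)*z(G(-4/(-1), 0)) = (8*13)*(8 + 32) = 104*40 = 4160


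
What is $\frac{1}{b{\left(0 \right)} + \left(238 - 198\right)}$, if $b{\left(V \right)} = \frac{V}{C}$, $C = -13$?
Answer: $\frac{1}{40} \approx 0.025$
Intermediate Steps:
$b{\left(V \right)} = - \frac{V}{13}$ ($b{\left(V \right)} = \frac{V}{-13} = V \left(- \frac{1}{13}\right) = - \frac{V}{13}$)
$\frac{1}{b{\left(0 \right)} + \left(238 - 198\right)} = \frac{1}{\left(- \frac{1}{13}\right) 0 + \left(238 - 198\right)} = \frac{1}{0 + 40} = \frac{1}{40}$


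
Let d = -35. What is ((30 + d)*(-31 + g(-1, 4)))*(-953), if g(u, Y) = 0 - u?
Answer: -142950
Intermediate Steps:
g(u, Y) = -u
((30 + d)*(-31 + g(-1, 4)))*(-953) = ((30 - 35)*(-31 - 1*(-1)))*(-953) = -5*(-31 + 1)*(-953) = -5*(-30)*(-953) = 150*(-953) = -142950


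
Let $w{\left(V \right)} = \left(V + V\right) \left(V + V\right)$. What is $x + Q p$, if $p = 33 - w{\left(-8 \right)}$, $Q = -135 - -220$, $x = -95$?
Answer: $-19050$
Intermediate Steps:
$Q = 85$ ($Q = -135 + 220 = 85$)
$w{\left(V \right)} = 4 V^{2}$ ($w{\left(V \right)} = 2 V 2 V = 4 V^{2}$)
$p = -223$ ($p = 33 - 4 \left(-8\right)^{2} = 33 - 4 \cdot 64 = 33 - 256 = -223$)
$x + Q p = -95 + 85 \left(-223\right) = -95 - 18955 = -19050$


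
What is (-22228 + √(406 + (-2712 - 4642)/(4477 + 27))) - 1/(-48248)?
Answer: -1072456543/48248 + √512687505/1126 ≈ -22208.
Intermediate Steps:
(-22228 + √(406 + (-2712 - 4642)/(4477 + 27))) - 1/(-48248) = (-22228 + √(406 - 7354/4504)) - 1*(-1/48248) = (-22228 + √(406 - 7354*1/4504)) + 1/48248 = (-22228 + √(406 - 3677/2252)) + 1/48248 = (-22228 + √(910635/2252)) + 1/48248 = (-22228 + √512687505/1126) + 1/48248 = -1072456543/48248 + √512687505/1126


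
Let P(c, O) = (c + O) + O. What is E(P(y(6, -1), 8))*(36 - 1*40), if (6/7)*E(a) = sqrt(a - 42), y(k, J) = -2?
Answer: -28*I*sqrt(7)/3 ≈ -24.694*I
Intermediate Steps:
P(c, O) = c + 2*O (P(c, O) = (O + c) + O = c + 2*O)
E(a) = 7*sqrt(-42 + a)/6 (E(a) = 7*sqrt(a - 42)/6 = 7*sqrt(-42 + a)/6)
E(P(y(6, -1), 8))*(36 - 1*40) = (7*sqrt(-42 + (-2 + 2*8))/6)*(36 - 1*40) = (7*sqrt(-42 + (-2 + 16))/6)*(36 - 40) = (7*sqrt(-42 + 14)/6)*(-4) = (7*sqrt(-28)/6)*(-4) = (7*(2*I*sqrt(7))/6)*(-4) = (7*I*sqrt(7)/3)*(-4) = -28*I*sqrt(7)/3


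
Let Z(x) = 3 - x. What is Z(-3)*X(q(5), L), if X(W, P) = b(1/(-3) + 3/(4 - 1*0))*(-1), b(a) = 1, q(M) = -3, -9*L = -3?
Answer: -6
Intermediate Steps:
L = 1/3 (L = -1/9*(-3) = 1/3 ≈ 0.33333)
X(W, P) = -1 (X(W, P) = 1*(-1) = -1)
Z(-3)*X(q(5), L) = (3 - 1*(-3))*(-1) = (3 + 3)*(-1) = 6*(-1) = -6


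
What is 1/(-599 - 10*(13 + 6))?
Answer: -1/789 ≈ -0.0012674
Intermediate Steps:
1/(-599 - 10*(13 + 6)) = 1/(-599 - 10*19) = 1/(-599 - 190) = 1/(-789) = -1/789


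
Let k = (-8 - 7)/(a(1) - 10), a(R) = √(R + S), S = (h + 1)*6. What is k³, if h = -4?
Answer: 3375/(10 - I*√17)³ ≈ 1.0326 + 2.4588*I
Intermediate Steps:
S = -18 (S = (-4 + 1)*6 = -3*6 = -18)
a(R) = √(-18 + R) (a(R) = √(R - 18) = √(-18 + R))
k = -15/(-10 + I*√17) (k = (-8 - 7)/(√(-18 + 1) - 10) = -15/(√(-17) - 10) = -15/(I*√17 - 10) = -15/(-10 + I*√17) ≈ 1.2821 + 0.5286*I)
k³ = (50/39 + 5*I*√17/39)³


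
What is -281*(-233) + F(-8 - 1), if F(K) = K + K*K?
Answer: 65545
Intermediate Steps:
F(K) = K + K²
-281*(-233) + F(-8 - 1) = -281*(-233) + (-8 - 1)*(1 + (-8 - 1)) = 65473 - 9*(1 - 9) = 65473 - 9*(-8) = 65473 + 72 = 65545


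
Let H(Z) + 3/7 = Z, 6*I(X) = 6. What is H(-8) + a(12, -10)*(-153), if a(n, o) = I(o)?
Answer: -1130/7 ≈ -161.43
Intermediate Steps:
I(X) = 1 (I(X) = (⅙)*6 = 1)
H(Z) = -3/7 + Z
a(n, o) = 1
H(-8) + a(12, -10)*(-153) = (-3/7 - 8) + 1*(-153) = -59/7 - 153 = -1130/7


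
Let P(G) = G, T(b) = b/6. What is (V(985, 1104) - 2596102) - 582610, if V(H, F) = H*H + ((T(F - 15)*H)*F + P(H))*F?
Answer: 217895756393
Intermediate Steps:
T(b) = b/6 (T(b) = b*(1/6) = b/6)
V(H, F) = H**2 + F*(H + F*H*(-5/2 + F/6)) (V(H, F) = H*H + ((((F - 15)/6)*H)*F + H)*F = H**2 + ((((-15 + F)/6)*H)*F + H)*F = H**2 + (((-5/2 + F/6)*H)*F + H)*F = H**2 + ((H*(-5/2 + F/6))*F + H)*F = H**2 + (F*H*(-5/2 + F/6) + H)*F = H**2 + (H + F*H*(-5/2 + F/6))*F = H**2 + F*(H + F*H*(-5/2 + F/6)))
(V(985, 1104) - 2596102) - 582610 = ((1/6)*985*(6*1104 + 6*985 + 1104**2*(-15 + 1104)) - 2596102) - 582610 = ((1/6)*985*(6624 + 5910 + 1218816*1089) - 2596102) - 582610 = ((1/6)*985*(6624 + 5910 + 1327290624) - 2596102) - 582610 = ((1/6)*985*1327303158 - 2596102) - 582610 = (217898935105 - 2596102) - 582610 = 217896339003 - 582610 = 217895756393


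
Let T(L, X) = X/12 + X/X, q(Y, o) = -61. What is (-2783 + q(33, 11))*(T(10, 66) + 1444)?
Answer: -4125222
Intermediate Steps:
T(L, X) = 1 + X/12 (T(L, X) = X*(1/12) + 1 = X/12 + 1 = 1 + X/12)
(-2783 + q(33, 11))*(T(10, 66) + 1444) = (-2783 - 61)*((1 + (1/12)*66) + 1444) = -2844*((1 + 11/2) + 1444) = -2844*(13/2 + 1444) = -2844*2901/2 = -4125222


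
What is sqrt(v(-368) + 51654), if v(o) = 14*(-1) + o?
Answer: 2*sqrt(12818) ≈ 226.43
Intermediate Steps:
v(o) = -14 + o
sqrt(v(-368) + 51654) = sqrt((-14 - 368) + 51654) = sqrt(-382 + 51654) = sqrt(51272) = 2*sqrt(12818)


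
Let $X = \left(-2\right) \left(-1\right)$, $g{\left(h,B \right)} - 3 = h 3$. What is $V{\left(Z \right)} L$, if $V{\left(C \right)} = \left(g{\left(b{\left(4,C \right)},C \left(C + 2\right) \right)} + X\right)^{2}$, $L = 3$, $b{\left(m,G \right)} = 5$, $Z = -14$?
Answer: $1200$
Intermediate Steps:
$g{\left(h,B \right)} = 3 + 3 h$ ($g{\left(h,B \right)} = 3 + h 3 = 3 + 3 h$)
$X = 2$
$V{\left(C \right)} = 400$ ($V{\left(C \right)} = \left(\left(3 + 3 \cdot 5\right) + 2\right)^{2} = \left(\left(3 + 15\right) + 2\right)^{2} = \left(18 + 2\right)^{2} = 20^{2} = 400$)
$V{\left(Z \right)} L = 400 \cdot 3 = 1200$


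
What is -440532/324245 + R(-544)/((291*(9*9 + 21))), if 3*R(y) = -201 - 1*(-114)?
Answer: -13085273929/9624240090 ≈ -1.3596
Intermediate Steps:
R(y) = -29 (R(y) = (-201 - 1*(-114))/3 = (-201 + 114)/3 = (1/3)*(-87) = -29)
-440532/324245 + R(-544)/((291*(9*9 + 21))) = -440532/324245 - 29*1/(291*(9*9 + 21)) = -440532*1/324245 - 29*1/(291*(81 + 21)) = -440532/324245 - 29/(291*102) = -440532/324245 - 29/29682 = -13085273929/9624240090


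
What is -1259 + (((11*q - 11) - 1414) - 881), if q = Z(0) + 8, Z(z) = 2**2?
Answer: -3433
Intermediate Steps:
Z(z) = 4
q = 12 (q = 4 + 8 = 12)
-1259 + (((11*q - 11) - 1414) - 881) = -1259 + (((11*12 - 11) - 1414) - 881) = -1259 + (((132 - 11) - 1414) - 881) = -1259 + ((121 - 1414) - 881) = -1259 + (-1293 - 881) = -1259 - 2174 = -3433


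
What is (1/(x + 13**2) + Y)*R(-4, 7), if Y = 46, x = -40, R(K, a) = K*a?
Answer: -166180/129 ≈ -1288.2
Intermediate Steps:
(1/(x + 13**2) + Y)*R(-4, 7) = (1/(-40 + 13**2) + 46)*(-4*7) = (1/(-40 + 169) + 46)*(-28) = (1/129 + 46)*(-28) = (5935/129)*(-28) = -166180/129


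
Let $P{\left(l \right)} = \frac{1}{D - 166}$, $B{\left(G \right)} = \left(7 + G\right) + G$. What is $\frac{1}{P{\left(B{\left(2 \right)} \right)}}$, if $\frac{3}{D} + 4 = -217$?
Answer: $- \frac{36689}{221} \approx -166.01$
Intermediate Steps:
$D = - \frac{3}{221}$ ($D = \frac{3}{-4 - 217} = \frac{3}{-221} = 3 \left(- \frac{1}{221}\right) = - \frac{3}{221} \approx -0.013575$)
$B{\left(G \right)} = 7 + 2 G$
$P{\left(l \right)} = - \frac{221}{36689}$ ($P{\left(l \right)} = \frac{1}{- \frac{3}{221} - 166} = \frac{1}{- \frac{36689}{221}} = - \frac{221}{36689}$)
$\frac{1}{P{\left(B{\left(2 \right)} \right)}} = \frac{1}{- \frac{221}{36689}} = - \frac{36689}{221}$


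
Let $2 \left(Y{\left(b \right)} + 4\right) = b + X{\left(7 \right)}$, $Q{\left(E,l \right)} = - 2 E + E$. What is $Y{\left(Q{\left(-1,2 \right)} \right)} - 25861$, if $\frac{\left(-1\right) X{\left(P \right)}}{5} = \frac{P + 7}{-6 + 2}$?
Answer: $- \frac{103423}{4} \approx -25856.0$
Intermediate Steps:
$X{\left(P \right)} = \frac{35}{4} + \frac{5 P}{4}$ ($X{\left(P \right)} = - 5 \frac{P + 7}{-6 + 2} = - 5 \frac{7 + P}{-4} = - 5 \left(7 + P\right) \left(- \frac{1}{4}\right) = - 5 \left(- \frac{7}{4} - \frac{P}{4}\right) = \frac{35}{4} + \frac{5 P}{4}$)
$Q{\left(E,l \right)} = - E$
$Y{\left(b \right)} = \frac{19}{4} + \frac{b}{2}$ ($Y{\left(b \right)} = -4 + \frac{b + \left(\frac{35}{4} + \frac{5}{4} \cdot 7\right)}{2} = -4 + \frac{b + \left(\frac{35}{4} + \frac{35}{4}\right)}{2} = -4 + \frac{b + \frac{35}{2}}{2} = -4 + \frac{\frac{35}{2} + b}{2} = -4 + \left(\frac{35}{4} + \frac{b}{2}\right) = \frac{19}{4} + \frac{b}{2}$)
$Y{\left(Q{\left(-1,2 \right)} \right)} - 25861 = \left(\frac{19}{4} + \frac{\left(-1\right) \left(-1\right)}{2}\right) - 25861 = \left(\frac{19}{4} + \frac{1}{2} \cdot 1\right) - 25861 = \left(\frac{19}{4} + \frac{1}{2}\right) - 25861 = \frac{21}{4} - 25861 = - \frac{103423}{4}$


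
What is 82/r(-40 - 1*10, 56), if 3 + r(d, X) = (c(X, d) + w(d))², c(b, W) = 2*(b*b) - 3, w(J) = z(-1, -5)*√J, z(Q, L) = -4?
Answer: 41*I/(125380*√2 + 19649779*I) ≈ 2.0864e-6 + 1.8827e-8*I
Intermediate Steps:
w(J) = -4*√J
c(b, W) = -3 + 2*b² (c(b, W) = 2*b² - 3 = -3 + 2*b²)
r(d, X) = -3 + (-3 - 4*√d + 2*X²)² (r(d, X) = -3 + ((-3 + 2*X²) - 4*√d)² = -3 + (-3 - 4*√d + 2*X²)²)
82/r(-40 - 1*10, 56) = 82/(-3 + (-3 - 4*√(-40 - 1*10) + 2*56²)²) = 82/(-3 + (-3 - 4*√(-40 - 10) + 2*3136)²) = 82/(-3 + (-3 - 20*I*√2 + 6272)²) = 82/(-3 + (6269 - 20*I*√2)²)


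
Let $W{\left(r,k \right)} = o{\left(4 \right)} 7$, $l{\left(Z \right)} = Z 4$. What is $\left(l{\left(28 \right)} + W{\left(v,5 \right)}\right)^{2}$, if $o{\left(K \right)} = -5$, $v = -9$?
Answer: $5929$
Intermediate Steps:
$l{\left(Z \right)} = 4 Z$
$W{\left(r,k \right)} = -35$ ($W{\left(r,k \right)} = \left(-5\right) 7 = -35$)
$\left(l{\left(28 \right)} + W{\left(v,5 \right)}\right)^{2} = \left(4 \cdot 28 - 35\right)^{2} = \left(112 - 35\right)^{2} = 77^{2} = 5929$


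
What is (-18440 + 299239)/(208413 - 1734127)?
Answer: -280799/1525714 ≈ -0.18404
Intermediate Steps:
(-18440 + 299239)/(208413 - 1734127) = 280799/(-1525714) = 280799*(-1/1525714) = -280799/1525714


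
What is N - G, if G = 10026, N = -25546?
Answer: -35572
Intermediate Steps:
N - G = -25546 - 1*10026 = -25546 - 10026 = -35572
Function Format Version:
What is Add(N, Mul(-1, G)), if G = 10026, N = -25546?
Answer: -35572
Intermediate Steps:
Add(N, Mul(-1, G)) = Add(-25546, Mul(-1, 10026)) = Add(-25546, -10026) = -35572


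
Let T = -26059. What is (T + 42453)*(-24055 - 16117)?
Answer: -658579768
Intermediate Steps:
(T + 42453)*(-24055 - 16117) = (-26059 + 42453)*(-24055 - 16117) = 16394*(-40172) = -658579768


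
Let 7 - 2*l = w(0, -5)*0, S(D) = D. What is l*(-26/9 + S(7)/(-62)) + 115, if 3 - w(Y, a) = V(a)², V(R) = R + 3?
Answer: 116615/1116 ≈ 104.49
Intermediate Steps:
V(R) = 3 + R
w(Y, a) = 3 - (3 + a)²
l = 7/2 (l = 7/2 - (3 - (3 - 5)²)*0/2 = 7/2 - (3 - 1*(-2)²)*0/2 = 7/2 - (3 - 1*4)*0/2 = 7/2 - (3 - 4)*0/2 = 7/2 - (-1)*0/2 = 7/2 - ½*0 = 7/2 + 0 = 7/2 ≈ 3.5000)
l*(-26/9 + S(7)/(-62)) + 115 = 7*(-26/9 + 7/(-62))/2 + 115 = 7*(-26*⅑ + 7*(-1/62))/2 + 115 = 7*(-26/9 - 7/62)/2 + 115 = (7/2)*(-1675/558) + 115 = -11725/1116 + 115 = 116615/1116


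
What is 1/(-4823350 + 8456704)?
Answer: 1/3633354 ≈ 2.7523e-7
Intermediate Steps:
1/(-4823350 + 8456704) = 1/3633354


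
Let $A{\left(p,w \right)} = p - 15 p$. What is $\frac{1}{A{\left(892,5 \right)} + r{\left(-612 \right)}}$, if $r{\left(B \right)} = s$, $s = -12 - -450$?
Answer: $- \frac{1}{12050} \approx -8.2988 \cdot 10^{-5}$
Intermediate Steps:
$A{\left(p,w \right)} = - 14 p$
$s = 438$ ($s = -12 + 450 = 438$)
$r{\left(B \right)} = 438$
$\frac{1}{A{\left(892,5 \right)} + r{\left(-612 \right)}} = \frac{1}{\left(-14\right) 892 + 438} = \frac{1}{-12488 + 438} = \frac{1}{-12050} = - \frac{1}{12050}$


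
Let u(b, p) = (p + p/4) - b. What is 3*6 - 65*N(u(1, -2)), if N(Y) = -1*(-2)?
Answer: -112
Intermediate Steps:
u(b, p) = -b + 5*p/4 (u(b, p) = (p + p*(¼)) - b = (p + p/4) - b = 5*p/4 - b = -b + 5*p/4)
N(Y) = 2
3*6 - 65*N(u(1, -2)) = 3*6 - 65*2 = 18 - 130 = -112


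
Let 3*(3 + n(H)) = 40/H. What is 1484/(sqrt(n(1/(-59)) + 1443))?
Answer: 53*sqrt(30)/5 ≈ 58.059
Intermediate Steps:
n(H) = -3 + 40/(3*H) (n(H) = -3 + (40/H)/3 = -3 + 40/(3*H))
1484/(sqrt(n(1/(-59)) + 1443)) = 1484/(sqrt((-3 + 40/(3*(1/(-59)))) + 1443)) = 1484/(sqrt((-3 + 40/(3*(-1/59))) + 1443)) = 1484/(sqrt((-3 + (40/3)*(-59)) + 1443)) = 1484/(sqrt((-3 - 2360/3) + 1443)) = 1484/(sqrt(-2369/3 + 1443)) = 1484/(sqrt(1960/3)) = 1484/((14*sqrt(30)/3)) = 1484*(sqrt(30)/140) = 53*sqrt(30)/5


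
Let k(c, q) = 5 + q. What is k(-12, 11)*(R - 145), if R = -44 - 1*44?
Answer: -3728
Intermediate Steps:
R = -88 (R = -44 - 44 = -88)
k(-12, 11)*(R - 145) = (5 + 11)*(-88 - 145) = 16*(-233) = -3728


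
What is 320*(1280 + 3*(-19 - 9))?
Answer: 382720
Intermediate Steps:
320*(1280 + 3*(-19 - 9)) = 320*(1280 + 3*(-28)) = 320*(1280 - 84) = 320*1196 = 382720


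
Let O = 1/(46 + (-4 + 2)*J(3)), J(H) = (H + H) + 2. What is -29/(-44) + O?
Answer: 457/660 ≈ 0.69242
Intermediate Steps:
J(H) = 2 + 2*H (J(H) = 2*H + 2 = 2 + 2*H)
O = 1/30 (O = 1/(46 + (-4 + 2)*(2 + 2*3)) = 1/(46 - 2*(2 + 6)) = 1/(46 - 2*8) = 1/(46 - 16) = 1/30 ≈ 0.033333)
-29/(-44) + O = -29/(-44) + 1/30 = -29*(-1/44) + 1/30 = 29/44 + 1/30 = 457/660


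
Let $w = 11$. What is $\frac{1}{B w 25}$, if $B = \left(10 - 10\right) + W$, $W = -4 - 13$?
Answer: $- \frac{1}{4675} \approx -0.0002139$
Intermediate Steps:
$W = -17$ ($W = -4 - 13 = -17$)
$B = -17$ ($B = \left(10 - 10\right) - 17 = 0 - 17 = -17$)
$\frac{1}{B w 25} = \frac{1}{\left(-17\right) 11 \cdot 25} = \frac{1}{\left(-187\right) 25} = \frac{1}{-4675} = - \frac{1}{4675}$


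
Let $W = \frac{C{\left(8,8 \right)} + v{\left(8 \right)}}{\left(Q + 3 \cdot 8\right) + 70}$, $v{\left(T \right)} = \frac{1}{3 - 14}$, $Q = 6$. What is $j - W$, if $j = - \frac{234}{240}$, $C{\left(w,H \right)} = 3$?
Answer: $- \frac{2209}{2200} \approx -1.0041$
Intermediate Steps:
$v{\left(T \right)} = - \frac{1}{11}$ ($v{\left(T \right)} = \frac{1}{-11} = - \frac{1}{11}$)
$j = - \frac{39}{40}$ ($j = \left(-234\right) \frac{1}{240} = - \frac{39}{40} \approx -0.975$)
$W = \frac{8}{275}$ ($W = \frac{3 - \frac{1}{11}}{\left(6 + 3 \cdot 8\right) + 70} = \frac{32}{11 \left(\left(6 + 24\right) + 70\right)} = \frac{32}{11 \left(30 + 70\right)} = \frac{32}{11 \cdot 100} = \frac{32}{11} \cdot \frac{1}{100} = \frac{8}{275} \approx 0.029091$)
$j - W = - \frac{39}{40} - \frac{8}{275} = - \frac{2209}{2200}$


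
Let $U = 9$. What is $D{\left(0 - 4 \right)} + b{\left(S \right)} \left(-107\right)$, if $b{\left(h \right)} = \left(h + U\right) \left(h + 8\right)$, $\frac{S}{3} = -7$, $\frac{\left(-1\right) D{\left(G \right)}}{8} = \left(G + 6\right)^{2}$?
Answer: $-16724$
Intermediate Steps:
$D{\left(G \right)} = - 8 \left(6 + G\right)^{2}$ ($D{\left(G \right)} = - 8 \left(G + 6\right)^{2} = - 8 \left(6 + G\right)^{2}$)
$S = -21$ ($S = 3 \left(-7\right) = -21$)
$b{\left(h \right)} = \left(8 + h\right) \left(9 + h\right)$ ($b{\left(h \right)} = \left(h + 9\right) \left(h + 8\right) = \left(9 + h\right) \left(8 + h\right) = \left(8 + h\right) \left(9 + h\right)$)
$D{\left(0 - 4 \right)} + b{\left(S \right)} \left(-107\right) = - 8 \left(6 + \left(0 - 4\right)\right)^{2} + \left(72 + \left(-21\right)^{2} + 17 \left(-21\right)\right) \left(-107\right) = - 8 \left(6 - 4\right)^{2} + \left(72 + 441 - 357\right) \left(-107\right) = - 8 \cdot 2^{2} + 156 \left(-107\right) = \left(-8\right) 4 - 16692 = -32 - 16692 = -16724$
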